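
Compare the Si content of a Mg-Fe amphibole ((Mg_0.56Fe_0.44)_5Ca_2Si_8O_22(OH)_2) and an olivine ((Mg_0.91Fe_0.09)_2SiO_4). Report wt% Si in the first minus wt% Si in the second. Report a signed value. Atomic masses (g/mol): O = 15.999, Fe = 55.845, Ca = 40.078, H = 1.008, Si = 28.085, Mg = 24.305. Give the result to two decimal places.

6.29 percentage points

First mineral: 224.680 g Si in 881.741 g formula = 25.48 wt% Si.
Second mineral: 28.085 g Si in 146.368 g formula = 19.19 wt% Si.
25.48% − 19.19% gives a difference of 6.29 percentage points.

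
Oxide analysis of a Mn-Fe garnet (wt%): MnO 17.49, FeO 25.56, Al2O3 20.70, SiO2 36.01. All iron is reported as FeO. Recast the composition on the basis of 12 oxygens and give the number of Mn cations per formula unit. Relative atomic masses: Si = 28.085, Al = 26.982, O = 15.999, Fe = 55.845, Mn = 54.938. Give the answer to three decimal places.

17.49 wt% MnO ÷ 70.937 g/mol = 0.24656 mol, giving 0.24656 Mn and 0.24656 O.
25.56 wt% FeO ÷ 71.844 g/mol = 0.35577 mol, giving 0.35577 Fe and 0.35577 O.
20.70 wt% Al2O3 ÷ 101.961 g/mol = 0.20302 mol, giving 0.40604 Al and 0.60906 O.
36.01 wt% SiO2 ÷ 60.083 g/mol = 0.59934 mol, giving 0.59934 Si and 1.19868 O.
Oxygen sums to 2.41007; scaling by 12/2.41007 = 4.97911 puts the formula on 12 O.
Mn: 0.24656 × 4.97911 = 1.228 atoms per formula unit.

1.228 Mn apfu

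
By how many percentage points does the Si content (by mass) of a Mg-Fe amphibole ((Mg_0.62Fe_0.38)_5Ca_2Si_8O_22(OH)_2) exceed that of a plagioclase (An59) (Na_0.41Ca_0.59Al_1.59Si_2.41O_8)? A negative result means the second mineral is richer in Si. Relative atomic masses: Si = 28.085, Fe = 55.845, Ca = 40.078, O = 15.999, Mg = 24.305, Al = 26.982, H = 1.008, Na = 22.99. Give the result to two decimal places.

0.84 percentage points

First mineral: 224.680 g Si in 872.279 g formula = 25.76 wt% Si.
Second mineral: 67.685 g Si in 271.650 g formula = 24.92 wt% Si.
25.76% − 24.92% gives a difference of 0.84 percentage points.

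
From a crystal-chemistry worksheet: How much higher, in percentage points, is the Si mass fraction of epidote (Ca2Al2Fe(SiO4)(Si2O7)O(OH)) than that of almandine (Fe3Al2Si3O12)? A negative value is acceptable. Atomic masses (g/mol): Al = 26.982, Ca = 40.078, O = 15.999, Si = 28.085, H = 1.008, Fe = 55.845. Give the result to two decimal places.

M(Ca2Al2Fe(SiO4)(Si2O7)O(OH)) = 483.215 g/mol, so wt% Si = 84.255/483.215 × 100 = 17.44%.
M(Fe3Al2Si3O12) = 497.742 g/mol, so wt% Si = 84.255/497.742 × 100 = 16.93%.
17.44 − 16.93 = 0.51 pp.

0.51 percentage points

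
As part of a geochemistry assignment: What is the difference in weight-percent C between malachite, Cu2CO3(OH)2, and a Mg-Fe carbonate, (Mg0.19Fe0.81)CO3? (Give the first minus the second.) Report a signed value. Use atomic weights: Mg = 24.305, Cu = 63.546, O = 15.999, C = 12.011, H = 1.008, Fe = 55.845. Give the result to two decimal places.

-5.50 percentage points

M(Cu2CO3(OH)2) = 221.114 g/mol, so wt% C = 12.011/221.114 × 100 = 5.43%.
M((Mg0.19Fe0.81)CO3) = 109.860 g/mol, so wt% C = 12.011/109.860 × 100 = 10.93%.
5.43 − 10.93 = -5.50 pp.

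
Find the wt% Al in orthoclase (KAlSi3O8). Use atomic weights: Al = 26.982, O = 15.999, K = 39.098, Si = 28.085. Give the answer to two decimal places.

M(KAlSi3O8) = 278.327 g/mol.
Al contributes 1 × 26.982 = 26.982 g per mole.
26.982/278.327 = 0.0969 → 9.69%.

9.69 wt%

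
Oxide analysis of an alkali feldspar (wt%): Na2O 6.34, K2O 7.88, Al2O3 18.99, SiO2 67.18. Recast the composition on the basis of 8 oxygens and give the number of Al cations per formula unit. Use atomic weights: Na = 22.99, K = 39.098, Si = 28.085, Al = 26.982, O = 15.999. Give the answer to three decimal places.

1.000 Al apfu

Na2O: 6.34/61.979 = 0.10229 mol → 0.20458 mol Na, 0.10229 mol O.
K2O: 7.88/94.195 = 0.08366 mol → 0.16732 mol K, 0.08366 mol O.
Al2O3: 18.99/101.961 = 0.18625 mol → 0.37250 mol Al, 0.55875 mol O.
SiO2: 67.18/60.083 = 1.11812 mol → 1.11812 mol Si, 2.23624 mol O.
Total oxygen = 2.98094 mol. Normalization factor = 8/2.98094 = 2.68372.
Al per 8 O = 0.37250 × 2.68372 = 1.000.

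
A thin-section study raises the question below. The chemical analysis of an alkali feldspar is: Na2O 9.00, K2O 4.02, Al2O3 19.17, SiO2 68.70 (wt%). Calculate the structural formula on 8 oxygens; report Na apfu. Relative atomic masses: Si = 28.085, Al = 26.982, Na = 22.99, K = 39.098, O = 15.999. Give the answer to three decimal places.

Na2O: 9.00/61.979 = 0.14521 mol → 0.29042 mol Na, 0.14521 mol O.
K2O: 4.02/94.195 = 0.04268 mol → 0.08536 mol K, 0.04268 mol O.
Al2O3: 19.17/101.961 = 0.18801 mol → 0.37602 mol Al, 0.56403 mol O.
SiO2: 68.70/60.083 = 1.14342 mol → 1.14342 mol Si, 2.28684 mol O.
Total oxygen = 3.03876 mol. Normalization factor = 8/3.03876 = 2.63265.
Na per 8 O = 0.29042 × 2.63265 = 0.765.

0.765 Na apfu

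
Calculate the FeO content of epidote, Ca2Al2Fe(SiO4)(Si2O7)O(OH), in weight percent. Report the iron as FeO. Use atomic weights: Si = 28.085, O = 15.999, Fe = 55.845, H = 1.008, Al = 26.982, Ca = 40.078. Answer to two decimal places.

Molar mass of Ca2Al2Fe(SiO4)(Si2O7)O(OH) = 2*40.078 + 2*26.982 + 1*55.845 + 3*28.085 + 13*15.999 + 1*1.008 = 483.215 g/mol.
Each formula unit contains 1 Fe, equivalent to 1/1 = 1.0000 mol FeO.
M(FeO) = 1×55.845 + 1×15.999 = 71.844 g/mol.
Mass of FeO per formula unit = 1.0000 × 71.844 = 71.844 g.
FeO wt% = 71.844 / 483.215 × 100 = 14.87%.

14.87 wt%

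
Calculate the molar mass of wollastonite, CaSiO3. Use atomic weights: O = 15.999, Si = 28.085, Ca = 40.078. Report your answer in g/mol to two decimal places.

116.16 g/mol

Ca: 1 × 40.078 = 40.0780
Si: 1 × 28.085 = 28.0850
O: 3 × 15.999 = 47.9970
Summing the contributions gives the formula mass.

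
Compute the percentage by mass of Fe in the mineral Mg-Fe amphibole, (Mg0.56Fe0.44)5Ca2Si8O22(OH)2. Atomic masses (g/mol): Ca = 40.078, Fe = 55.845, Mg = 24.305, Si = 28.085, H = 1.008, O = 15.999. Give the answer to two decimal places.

13.93 mass %

M((Mg0.56Fe0.44)5Ca2Si8O22(OH)2) = 881.741 g/mol.
Fe contributes 2.20 × 55.845 = 122.859 g per mole.
122.859/881.741 = 0.1393 → 13.93%.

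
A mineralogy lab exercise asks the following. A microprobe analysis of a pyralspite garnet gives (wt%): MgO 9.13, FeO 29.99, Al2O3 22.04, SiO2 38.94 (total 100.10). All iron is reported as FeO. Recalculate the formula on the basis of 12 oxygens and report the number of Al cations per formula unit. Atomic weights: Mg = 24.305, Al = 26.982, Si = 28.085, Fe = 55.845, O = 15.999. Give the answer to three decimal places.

MgO (M=40.304): mol = 0.22653; Mg = 0.22653, O = 0.22653.
FeO (M=71.844): mol = 0.41743; Fe = 0.41743, O = 0.41743.
Al2O3 (M=101.961): mol = 0.21616; Al = 0.43232, O = 0.64848.
SiO2 (M=60.083): mol = 0.64810; Si = 0.64810, O = 1.29620.
ΣO = 2.58864; factor = 12/ΣO = 4.63564.
Al apfu = 0.43232 × 4.63564 = 2.004.

2.004 Al apfu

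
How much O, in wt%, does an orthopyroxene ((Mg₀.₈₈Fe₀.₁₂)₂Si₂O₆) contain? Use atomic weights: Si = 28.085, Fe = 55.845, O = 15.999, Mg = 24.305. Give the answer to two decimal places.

Formula mass = 1.76·24.305 + 0.24·55.845 + 2·28.085 + 6·15.999 = 208.344 g/mol, of which 95.994 g is O.
So O makes up 95.994/208.344 = 0.4607 of the mass, i.e. 46.07%.

46.07 wt%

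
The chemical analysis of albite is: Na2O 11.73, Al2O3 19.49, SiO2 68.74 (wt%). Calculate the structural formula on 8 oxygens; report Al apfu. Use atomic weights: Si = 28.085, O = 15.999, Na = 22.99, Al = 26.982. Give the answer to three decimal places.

1.002 Al apfu

Na2O (M=61.979): mol = 0.18926; Na = 0.37852, O = 0.18926.
Al2O3 (M=101.961): mol = 0.19115; Al = 0.38230, O = 0.57345.
SiO2 (M=60.083): mol = 1.14408; Si = 1.14408, O = 2.28816.
ΣO = 3.05087; factor = 8/ΣO = 2.62220.
Al apfu = 0.38230 × 2.62220 = 1.002.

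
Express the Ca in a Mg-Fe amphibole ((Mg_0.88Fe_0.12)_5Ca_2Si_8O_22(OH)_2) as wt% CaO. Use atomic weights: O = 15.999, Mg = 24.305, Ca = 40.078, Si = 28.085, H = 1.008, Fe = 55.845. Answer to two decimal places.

13.49 wt%

Molar mass of (Mg_0.88Fe_0.12)_5Ca_2Si_8O_22(OH)_2 = 4.40·24.305 + 0.60·55.845 + 2·40.078 + 8·28.085 + 24·15.999 + 2·1.008 = 831.277 g/mol.
Each formula unit contains 2 Ca, equivalent to 2/1 = 2.0000 mol CaO.
M(CaO) = 1×40.078 + 1×15.999 = 56.077 g/mol.
Mass of CaO per formula unit = 2.0000 × 56.077 = 112.154 g.
CaO wt% = 112.154 / 831.277 × 100 = 13.49%.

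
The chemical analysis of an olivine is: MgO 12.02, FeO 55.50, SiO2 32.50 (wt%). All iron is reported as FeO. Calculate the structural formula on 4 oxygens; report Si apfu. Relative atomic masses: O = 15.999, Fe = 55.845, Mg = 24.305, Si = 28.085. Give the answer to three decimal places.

1.005 Si apfu

MgO: 12.02/40.304 = 0.29823 mol → 0.29823 mol Mg, 0.29823 mol O.
FeO: 55.50/71.844 = 0.77251 mol → 0.77251 mol Fe, 0.77251 mol O.
SiO2: 32.50/60.083 = 0.54092 mol → 0.54092 mol Si, 1.08184 mol O.
Total oxygen = 2.15258 mol. Normalization factor = 4/2.15258 = 1.85824.
Si per 4 O = 0.54092 × 1.85824 = 1.005.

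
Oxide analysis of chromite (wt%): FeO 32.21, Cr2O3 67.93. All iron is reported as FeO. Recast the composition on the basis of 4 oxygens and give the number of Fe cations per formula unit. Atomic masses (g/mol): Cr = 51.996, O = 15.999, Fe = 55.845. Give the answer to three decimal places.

1.002 Fe apfu

FeO (M=71.844): mol = 0.44833; Fe = 0.44833, O = 0.44833.
Cr2O3 (M=151.989): mol = 0.44694; Cr = 0.89388, O = 1.34082.
ΣO = 1.78915; factor = 4/ΣO = 2.23570.
Fe apfu = 0.44833 × 2.23570 = 1.002.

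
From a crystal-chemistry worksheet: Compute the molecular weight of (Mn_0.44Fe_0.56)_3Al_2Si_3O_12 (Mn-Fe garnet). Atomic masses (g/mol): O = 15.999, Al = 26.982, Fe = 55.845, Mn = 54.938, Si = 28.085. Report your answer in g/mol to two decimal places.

Mn: 1.32 × 54.938 = 72.5182
Fe: 1.68 × 55.845 = 93.8196
Al: 2 × 26.982 = 53.9640
Si: 3 × 28.085 = 84.2550
O: 12 × 15.999 = 191.9880
Summing the contributions gives the formula mass.

496.54 g/mol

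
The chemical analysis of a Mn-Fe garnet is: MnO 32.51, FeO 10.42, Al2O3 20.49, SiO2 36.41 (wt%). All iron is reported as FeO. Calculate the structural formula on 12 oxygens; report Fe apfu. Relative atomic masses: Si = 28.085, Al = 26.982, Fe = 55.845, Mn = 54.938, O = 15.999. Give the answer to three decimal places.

0.720 Fe apfu

MnO: 32.51/70.937 = 0.45829 mol → 0.45829 mol Mn, 0.45829 mol O.
FeO: 10.42/71.844 = 0.14504 mol → 0.14504 mol Fe, 0.14504 mol O.
Al2O3: 20.49/101.961 = 0.20096 mol → 0.40192 mol Al, 0.60288 mol O.
SiO2: 36.41/60.083 = 0.60600 mol → 0.60600 mol Si, 1.21200 mol O.
Total oxygen = 2.41821 mol. Normalization factor = 12/2.41821 = 4.96235.
Fe per 12 O = 0.14504 × 4.96235 = 0.720.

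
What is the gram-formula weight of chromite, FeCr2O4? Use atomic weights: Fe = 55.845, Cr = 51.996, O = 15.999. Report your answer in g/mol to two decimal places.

223.83 g/mol

The formula mass is the sum 1·55.845 + 2·51.996 + 4·15.999.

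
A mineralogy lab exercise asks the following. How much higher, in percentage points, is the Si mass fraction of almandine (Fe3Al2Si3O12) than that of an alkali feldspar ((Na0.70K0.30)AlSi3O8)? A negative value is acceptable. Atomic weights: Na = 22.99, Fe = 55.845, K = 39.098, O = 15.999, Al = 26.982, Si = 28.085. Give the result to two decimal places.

First mineral: 84.255 g Si in 497.742 g formula = 16.93 wt% Si.
Second mineral: 84.255 g Si in 267.051 g formula = 31.55 wt% Si.
16.93% − 31.55% gives a difference of -14.62 percentage points.

-14.62 percentage points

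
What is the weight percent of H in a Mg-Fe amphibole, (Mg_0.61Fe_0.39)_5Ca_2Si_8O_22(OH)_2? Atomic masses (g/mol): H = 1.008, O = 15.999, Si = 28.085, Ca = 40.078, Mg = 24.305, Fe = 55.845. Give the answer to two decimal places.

Formula mass = 3.05×24.305 + 1.95×55.845 + 2×40.078 + 8×28.085 + 24×15.999 + 2×1.008 = 873.856 g/mol, of which 2.016 g is H.
So H makes up 2.016/873.856 = 0.0023 of the mass, i.e. 0.23%.

0.23 weight percent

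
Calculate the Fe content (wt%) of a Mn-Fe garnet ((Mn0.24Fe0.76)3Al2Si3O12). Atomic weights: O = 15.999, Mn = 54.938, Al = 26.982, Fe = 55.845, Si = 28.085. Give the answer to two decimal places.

25.61 wt%

M((Mn0.24Fe0.76)3Al2Si3O12) = 497.089 g/mol.
Fe contributes 2.28 × 55.845 = 127.327 g per mole.
127.327/497.089 = 0.2561 → 25.61%.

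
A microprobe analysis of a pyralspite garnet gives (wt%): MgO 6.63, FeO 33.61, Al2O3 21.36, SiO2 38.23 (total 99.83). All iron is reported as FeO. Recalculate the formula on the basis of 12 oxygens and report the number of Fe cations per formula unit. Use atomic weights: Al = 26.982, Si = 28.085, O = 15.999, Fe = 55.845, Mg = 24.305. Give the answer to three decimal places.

2.216 Fe apfu

MgO (M=40.304): mol = 0.16450; Mg = 0.16450, O = 0.16450.
FeO (M=71.844): mol = 0.46782; Fe = 0.46782, O = 0.46782.
Al2O3 (M=101.961): mol = 0.20949; Al = 0.41898, O = 0.62847.
SiO2 (M=60.083): mol = 0.63629; Si = 0.63629, O = 1.27258.
ΣO = 2.53337; factor = 12/ΣO = 4.73677.
Fe apfu = 0.46782 × 4.73677 = 2.216.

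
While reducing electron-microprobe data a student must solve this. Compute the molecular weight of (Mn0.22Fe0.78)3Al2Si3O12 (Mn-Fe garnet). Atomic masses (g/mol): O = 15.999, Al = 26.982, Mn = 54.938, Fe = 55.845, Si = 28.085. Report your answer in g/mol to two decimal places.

497.14 g/mol

The formula mass is the sum 0.66*54.938 + 2.34*55.845 + 2*26.982 + 3*28.085 + 12*15.999.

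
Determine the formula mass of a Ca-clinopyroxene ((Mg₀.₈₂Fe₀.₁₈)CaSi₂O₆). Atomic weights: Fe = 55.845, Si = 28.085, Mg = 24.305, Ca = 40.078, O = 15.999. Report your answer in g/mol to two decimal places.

222.22 g/mol

The formula mass is the sum 0.82·24.305 + 0.18·55.845 + 1·40.078 + 2·28.085 + 6·15.999.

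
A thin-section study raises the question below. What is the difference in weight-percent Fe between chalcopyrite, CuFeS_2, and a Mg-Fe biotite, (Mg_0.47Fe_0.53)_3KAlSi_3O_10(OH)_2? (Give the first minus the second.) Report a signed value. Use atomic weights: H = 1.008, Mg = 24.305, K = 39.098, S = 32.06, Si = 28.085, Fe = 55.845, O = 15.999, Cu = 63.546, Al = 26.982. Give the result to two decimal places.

11.43 percentage points

M(CuFeS_2) = 183.511 g/mol, so wt% Fe = 55.845/183.511 × 100 = 30.43%.
M((Mg_0.47Fe_0.53)_3KAlSi_3O_10(OH)_2) = 467.403 g/mol, so wt% Fe = 88.794/467.403 × 100 = 19.00%.
30.43 − 19.00 = 11.43 pp.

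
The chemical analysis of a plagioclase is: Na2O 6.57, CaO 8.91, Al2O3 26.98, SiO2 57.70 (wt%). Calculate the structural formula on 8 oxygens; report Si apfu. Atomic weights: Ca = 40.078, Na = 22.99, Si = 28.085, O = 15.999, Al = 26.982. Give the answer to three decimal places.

6.57 wt% Na2O ÷ 61.979 g/mol = 0.10600 mol, giving 0.21200 Na and 0.10600 O.
8.91 wt% CaO ÷ 56.077 g/mol = 0.15889 mol, giving 0.15889 Ca and 0.15889 O.
26.98 wt% Al2O3 ÷ 101.961 g/mol = 0.26461 mol, giving 0.52922 Al and 0.79383 O.
57.70 wt% SiO2 ÷ 60.083 g/mol = 0.96034 mol, giving 0.96034 Si and 1.92068 O.
Oxygen sums to 2.97940; scaling by 8/2.97940 = 2.68510 puts the formula on 8 O.
Si: 0.96034 × 2.68510 = 2.579 atoms per formula unit.

2.579 Si apfu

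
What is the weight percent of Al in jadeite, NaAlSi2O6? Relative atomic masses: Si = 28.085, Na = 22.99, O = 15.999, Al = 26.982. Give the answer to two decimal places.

13.35 mass %

Formula mass = 1·22.99 + 1·26.982 + 2·28.085 + 6·15.999 = 202.136 g/mol, of which 26.982 g is Al.
So Al makes up 26.982/202.136 = 0.1335 of the mass, i.e. 13.35%.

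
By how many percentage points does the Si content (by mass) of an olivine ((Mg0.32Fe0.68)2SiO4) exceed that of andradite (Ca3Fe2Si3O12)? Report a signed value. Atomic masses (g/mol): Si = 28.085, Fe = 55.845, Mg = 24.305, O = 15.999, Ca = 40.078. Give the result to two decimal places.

-1.28 percentage points

First mineral: 28.085 g Si in 183.585 g formula = 15.30 wt% Si.
Second mineral: 84.255 g Si in 508.167 g formula = 16.58 wt% Si.
15.30% − 16.58% gives a difference of -1.28 percentage points.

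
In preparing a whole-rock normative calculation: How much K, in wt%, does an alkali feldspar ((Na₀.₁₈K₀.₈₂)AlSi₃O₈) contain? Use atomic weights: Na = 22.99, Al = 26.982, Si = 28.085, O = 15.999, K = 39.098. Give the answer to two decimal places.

Molar mass of (Na₀.₁₈K₀.₈₂)AlSi₃O₈: 0.18·22.99 + 0.82·39.098 + 1·26.982 + 3·28.085 + 8·15.999 = 275.428 g/mol.
Mass of K per formula unit: 0.82 × 39.098 = 32.060 g.
Weight fraction K = 32.060 / 275.428 = 0.1164.

11.64 wt%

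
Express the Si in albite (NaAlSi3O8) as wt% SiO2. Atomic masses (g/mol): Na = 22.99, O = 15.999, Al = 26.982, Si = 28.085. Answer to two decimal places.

68.74 wt%

Molar mass of NaAlSi3O8 = 1×22.99 + 1×26.982 + 3×28.085 + 8×15.999 = 262.219 g/mol.
Each formula unit contains 3 Si, equivalent to 3/1 = 3.0000 mol SiO2.
M(SiO2) = 1×28.085 + 2×15.999 = 60.083 g/mol.
Mass of SiO2 per formula unit = 3.0000 × 60.083 = 180.249 g.
SiO2 wt% = 180.249 / 262.219 × 100 = 68.74%.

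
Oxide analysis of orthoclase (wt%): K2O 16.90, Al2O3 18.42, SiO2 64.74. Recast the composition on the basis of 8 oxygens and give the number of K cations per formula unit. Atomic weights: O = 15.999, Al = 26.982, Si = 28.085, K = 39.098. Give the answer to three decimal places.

K2O: 16.90/94.195 = 0.17942 mol → 0.35884 mol K, 0.17942 mol O.
Al2O3: 18.42/101.961 = 0.18066 mol → 0.36132 mol Al, 0.54198 mol O.
SiO2: 64.74/60.083 = 1.07751 mol → 1.07751 mol Si, 2.15502 mol O.
Total oxygen = 2.87642 mol. Normalization factor = 8/2.87642 = 2.78124.
K per 8 O = 0.35884 × 2.78124 = 0.998.

0.998 K apfu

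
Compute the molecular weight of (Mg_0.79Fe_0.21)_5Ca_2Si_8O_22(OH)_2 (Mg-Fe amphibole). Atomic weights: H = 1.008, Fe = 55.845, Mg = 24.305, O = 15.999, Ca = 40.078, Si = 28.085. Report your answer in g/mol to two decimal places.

The formula mass is the sum 3.95(24.305) + 1.05(55.845) + 2(40.078) + 8(28.085) + 24(15.999) + 2(1.008).

845.47 g/mol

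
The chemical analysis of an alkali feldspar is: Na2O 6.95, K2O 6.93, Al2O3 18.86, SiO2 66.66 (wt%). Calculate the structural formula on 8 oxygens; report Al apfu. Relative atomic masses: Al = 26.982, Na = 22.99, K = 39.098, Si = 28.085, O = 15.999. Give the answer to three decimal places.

1.000 Al apfu

Na2O: 6.95/61.979 = 0.11213 mol → 0.22426 mol Na, 0.11213 mol O.
K2O: 6.93/94.195 = 0.07357 mol → 0.14714 mol K, 0.07357 mol O.
Al2O3: 18.86/101.961 = 0.18497 mol → 0.36994 mol Al, 0.55491 mol O.
SiO2: 66.66/60.083 = 1.10947 mol → 1.10947 mol Si, 2.21894 mol O.
Total oxygen = 2.95955 mol. Normalization factor = 8/2.95955 = 2.70311.
Al per 8 O = 0.36994 × 2.70311 = 1.000.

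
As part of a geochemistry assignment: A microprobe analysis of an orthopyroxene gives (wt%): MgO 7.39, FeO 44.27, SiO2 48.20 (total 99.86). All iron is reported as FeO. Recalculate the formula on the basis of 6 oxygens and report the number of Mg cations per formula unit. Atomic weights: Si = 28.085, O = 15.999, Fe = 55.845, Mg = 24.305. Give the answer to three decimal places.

0.458 Mg apfu

MgO (M=40.304): mol = 0.18336; Mg = 0.18336, O = 0.18336.
FeO (M=71.844): mol = 0.61620; Fe = 0.61620, O = 0.61620.
SiO2 (M=60.083): mol = 0.80222; Si = 0.80222, O = 1.60444.
ΣO = 2.40400; factor = 6/ΣO = 2.49584.
Mg apfu = 0.18336 × 2.49584 = 0.458.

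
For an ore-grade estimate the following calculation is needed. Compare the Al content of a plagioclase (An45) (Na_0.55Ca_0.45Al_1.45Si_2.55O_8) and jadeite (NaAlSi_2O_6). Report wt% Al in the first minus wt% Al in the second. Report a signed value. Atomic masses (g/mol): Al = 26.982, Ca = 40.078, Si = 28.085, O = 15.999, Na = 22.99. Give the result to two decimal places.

1.17 percentage points

Al in Na_0.55Ca_0.45Al_1.45Si_2.55O_8: molar mass 269.412 g/mol; 1.45×26.982 = 39.124 g → 14.52 wt%.
Al in NaAlSi_2O_6: molar mass 202.136 g/mol; 1×26.982 = 26.982 g → 13.35 wt%.
Difference = 14.52 − 13.35 = 1.17 percentage points.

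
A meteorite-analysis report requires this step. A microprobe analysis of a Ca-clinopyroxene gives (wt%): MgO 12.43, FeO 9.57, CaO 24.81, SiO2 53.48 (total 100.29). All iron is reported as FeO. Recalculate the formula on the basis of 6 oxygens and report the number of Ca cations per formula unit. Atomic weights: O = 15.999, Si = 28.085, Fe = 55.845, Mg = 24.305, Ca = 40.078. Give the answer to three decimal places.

0.996 Ca apfu

12.43 wt% MgO ÷ 40.304 g/mol = 0.30841 mol, giving 0.30841 Mg and 0.30841 O.
9.57 wt% FeO ÷ 71.844 g/mol = 0.13321 mol, giving 0.13321 Fe and 0.13321 O.
24.81 wt% CaO ÷ 56.077 g/mol = 0.44243 mol, giving 0.44243 Ca and 0.44243 O.
53.48 wt% SiO2 ÷ 60.083 g/mol = 0.89010 mol, giving 0.89010 Si and 1.78020 O.
Oxygen sums to 2.66425; scaling by 6/2.66425 = 2.25204 puts the formula on 6 O.
Ca: 0.44243 × 2.25204 = 0.996 atoms per formula unit.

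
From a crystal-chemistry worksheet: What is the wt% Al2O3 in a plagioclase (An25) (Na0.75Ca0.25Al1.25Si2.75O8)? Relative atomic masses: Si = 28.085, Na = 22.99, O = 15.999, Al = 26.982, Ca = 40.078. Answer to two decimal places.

M(Na0.75Ca0.25Al1.25Si2.75O8) = 266.215 g/mol; M(Al2O3) = 101.961 g/mol.
Moles Al2O3 per formula unit = 1.25 Al ÷ 2 = 0.6250.
Al2O3 fraction = (0.6250 × 101.961) / 266.215 = 63.726/266.215 = 0.2394.

23.94 wt%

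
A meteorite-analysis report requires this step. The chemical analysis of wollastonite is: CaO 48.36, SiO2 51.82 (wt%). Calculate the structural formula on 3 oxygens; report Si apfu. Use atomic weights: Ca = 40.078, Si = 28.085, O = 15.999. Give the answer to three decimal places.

48.36 wt% CaO ÷ 56.077 g/mol = 0.86239 mol, giving 0.86239 Ca and 0.86239 O.
51.82 wt% SiO2 ÷ 60.083 g/mol = 0.86247 mol, giving 0.86247 Si and 1.72494 O.
Oxygen sums to 2.58733; scaling by 3/2.58733 = 1.15950 puts the formula on 3 O.
Si: 0.86247 × 1.15950 = 1.000 atoms per formula unit.

1.000 Si apfu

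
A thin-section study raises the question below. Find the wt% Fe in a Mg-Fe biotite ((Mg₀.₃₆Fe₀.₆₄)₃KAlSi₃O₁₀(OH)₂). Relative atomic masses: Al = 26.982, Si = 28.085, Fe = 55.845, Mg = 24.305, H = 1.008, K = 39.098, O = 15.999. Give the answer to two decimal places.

M((Mg₀.₃₆Fe₀.₆₄)₃KAlSi₃O₁₀(OH)₂) = 477.811 g/mol.
Fe contributes 1.92 × 55.845 = 107.222 g per mole.
107.222/477.811 = 0.2244 → 22.44%.

22.44 mass %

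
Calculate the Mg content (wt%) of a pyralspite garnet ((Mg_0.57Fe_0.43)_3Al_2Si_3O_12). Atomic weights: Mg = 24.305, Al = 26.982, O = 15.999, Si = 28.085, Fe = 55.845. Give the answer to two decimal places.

9.36 wt%

Molar mass of (Mg_0.57Fe_0.43)_3Al_2Si_3O_12: 1.71·24.305 + 1.29·55.845 + 2·26.982 + 3·28.085 + 12·15.999 = 443.809 g/mol.
Mass of Mg per formula unit: 1.71 × 24.305 = 41.562 g.
Weight fraction Mg = 41.562 / 443.809 = 0.0936.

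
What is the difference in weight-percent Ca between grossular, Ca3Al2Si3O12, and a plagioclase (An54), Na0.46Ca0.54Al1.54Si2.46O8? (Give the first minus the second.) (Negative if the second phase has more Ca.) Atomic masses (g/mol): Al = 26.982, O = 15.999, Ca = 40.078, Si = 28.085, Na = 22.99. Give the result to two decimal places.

M(Ca3Al2Si3O12) = 450.441 g/mol, so wt% Ca = 120.234/450.441 × 100 = 26.69%.
M(Na0.46Ca0.54Al1.54Si2.46O8) = 270.851 g/mol, so wt% Ca = 21.642/270.851 × 100 = 7.99%.
26.69 − 7.99 = 18.70 pp.

18.70 percentage points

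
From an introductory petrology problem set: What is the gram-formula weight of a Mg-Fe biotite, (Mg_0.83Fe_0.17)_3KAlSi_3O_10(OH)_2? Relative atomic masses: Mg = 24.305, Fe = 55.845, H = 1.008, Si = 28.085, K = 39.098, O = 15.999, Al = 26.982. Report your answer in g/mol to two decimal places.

433.34 g/mol

M = 2.49·24.305 + 0.51·55.845 + 1·39.098 + 1·26.982 + 3·28.085 + 12·15.999 + 2·1.008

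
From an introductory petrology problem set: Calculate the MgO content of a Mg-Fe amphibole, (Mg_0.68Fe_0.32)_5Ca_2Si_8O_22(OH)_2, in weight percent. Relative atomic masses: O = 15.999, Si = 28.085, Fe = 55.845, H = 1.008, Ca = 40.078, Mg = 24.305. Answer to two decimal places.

15.88 wt%

Molar mass of (Mg_0.68Fe_0.32)_5Ca_2Si_8O_22(OH)_2 = 3.40×24.305 + 1.60×55.845 + 2×40.078 + 8×28.085 + 24×15.999 + 2×1.008 = 862.817 g/mol.
Each formula unit contains 3.40 Mg, equivalent to 3.40/1 = 3.4000 mol MgO.
M(MgO) = 1×24.305 + 1×15.999 = 40.304 g/mol.
Mass of MgO per formula unit = 3.4000 × 40.304 = 137.034 g.
MgO wt% = 137.034 / 862.817 × 100 = 15.88%.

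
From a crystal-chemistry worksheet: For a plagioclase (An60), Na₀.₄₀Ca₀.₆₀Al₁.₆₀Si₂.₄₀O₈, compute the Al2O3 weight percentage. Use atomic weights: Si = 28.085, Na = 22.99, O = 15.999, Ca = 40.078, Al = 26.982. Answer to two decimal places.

Formula mass = 271.810 g/mol.
1.60 Al → 0.8000 mol Al2O3 per formula unit; M(Al2O3) = 101.961, so Al2O3 mass = 81.569 g.
81.569/271.810 × 100 = 30.01 wt%.

30.01 wt%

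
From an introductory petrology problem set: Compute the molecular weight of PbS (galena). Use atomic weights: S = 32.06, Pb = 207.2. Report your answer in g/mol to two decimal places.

Pb: 1 × 207.2 = 207.2000
S: 1 × 32.06 = 32.0600
Summing the contributions gives the formula mass.

239.26 g/mol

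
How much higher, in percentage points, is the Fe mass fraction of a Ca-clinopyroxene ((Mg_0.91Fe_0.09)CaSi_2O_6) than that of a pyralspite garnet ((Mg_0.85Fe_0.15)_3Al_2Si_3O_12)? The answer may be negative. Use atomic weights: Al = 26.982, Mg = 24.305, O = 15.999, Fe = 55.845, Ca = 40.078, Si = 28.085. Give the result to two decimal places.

-3.73 percentage points

First mineral: 5.026 g Fe in 219.386 g formula = 2.29 wt% Fe.
Second mineral: 25.130 g Fe in 417.315 g formula = 6.02 wt% Fe.
2.29% − 6.02% gives a difference of -3.73 percentage points.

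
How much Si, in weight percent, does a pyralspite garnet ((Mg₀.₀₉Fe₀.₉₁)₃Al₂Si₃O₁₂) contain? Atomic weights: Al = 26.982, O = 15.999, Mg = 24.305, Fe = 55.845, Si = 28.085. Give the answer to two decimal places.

17.22 weight percent

M((Mg₀.₀₉Fe₀.₉₁)₃Al₂Si₃O₁₂) = 489.226 g/mol.
Si contributes 3 × 28.085 = 84.255 g per mole.
84.255/489.226 = 0.1722 → 17.22%.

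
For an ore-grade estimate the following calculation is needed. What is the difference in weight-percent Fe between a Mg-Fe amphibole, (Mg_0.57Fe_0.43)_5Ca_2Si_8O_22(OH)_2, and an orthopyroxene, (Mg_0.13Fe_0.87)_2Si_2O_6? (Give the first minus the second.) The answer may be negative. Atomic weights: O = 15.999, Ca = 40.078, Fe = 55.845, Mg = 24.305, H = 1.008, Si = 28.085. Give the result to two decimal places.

First mineral: 120.067 g Fe in 880.164 g formula = 13.64 wt% Fe.
Second mineral: 97.170 g Fe in 255.654 g formula = 38.01 wt% Fe.
13.64% − 38.01% gives a difference of -24.37 percentage points.

-24.37 percentage points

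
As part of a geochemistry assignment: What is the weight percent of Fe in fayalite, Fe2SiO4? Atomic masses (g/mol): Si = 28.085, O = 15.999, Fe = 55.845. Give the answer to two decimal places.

54.81 mass %

M(Fe2SiO4) = 203.771 g/mol.
Fe contributes 2 × 55.845 = 111.690 g per mole.
111.690/203.771 = 0.5481 → 54.81%.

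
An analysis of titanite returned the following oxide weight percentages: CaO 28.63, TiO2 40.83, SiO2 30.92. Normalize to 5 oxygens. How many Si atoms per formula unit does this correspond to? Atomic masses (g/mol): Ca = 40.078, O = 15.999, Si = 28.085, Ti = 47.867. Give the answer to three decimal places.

1.004 Si apfu

28.63 wt% CaO ÷ 56.077 g/mol = 0.51055 mol, giving 0.51055 Ca and 0.51055 O.
40.83 wt% TiO2 ÷ 79.865 g/mol = 0.51124 mol, giving 0.51124 Ti and 1.02248 O.
30.92 wt% SiO2 ÷ 60.083 g/mol = 0.51462 mol, giving 0.51462 Si and 1.02924 O.
Oxygen sums to 2.56227; scaling by 5/2.56227 = 1.95139 puts the formula on 5 O.
Si: 0.51462 × 1.95139 = 1.004 atoms per formula unit.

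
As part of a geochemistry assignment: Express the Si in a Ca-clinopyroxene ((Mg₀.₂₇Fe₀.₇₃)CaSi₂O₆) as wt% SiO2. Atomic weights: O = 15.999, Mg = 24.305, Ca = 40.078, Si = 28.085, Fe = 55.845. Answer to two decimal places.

50.16 wt%

Molar mass of (Mg₀.₂₇Fe₀.₇₃)CaSi₂O₆ = 0.27·24.305 + 0.73·55.845 + 1·40.078 + 2·28.085 + 6·15.999 = 239.571 g/mol.
Each formula unit contains 2 Si, equivalent to 2/1 = 2.0000 mol SiO2.
M(SiO2) = 1×28.085 + 2×15.999 = 60.083 g/mol.
Mass of SiO2 per formula unit = 2.0000 × 60.083 = 120.166 g.
SiO2 wt% = 120.166 / 239.571 × 100 = 50.16%.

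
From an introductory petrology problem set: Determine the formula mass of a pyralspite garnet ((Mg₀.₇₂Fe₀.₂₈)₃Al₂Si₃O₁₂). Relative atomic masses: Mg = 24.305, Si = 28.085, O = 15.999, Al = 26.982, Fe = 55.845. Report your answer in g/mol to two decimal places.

M = 2.16(24.305) + 0.84(55.845) + 2(26.982) + 3(28.085) + 12(15.999)

429.62 g/mol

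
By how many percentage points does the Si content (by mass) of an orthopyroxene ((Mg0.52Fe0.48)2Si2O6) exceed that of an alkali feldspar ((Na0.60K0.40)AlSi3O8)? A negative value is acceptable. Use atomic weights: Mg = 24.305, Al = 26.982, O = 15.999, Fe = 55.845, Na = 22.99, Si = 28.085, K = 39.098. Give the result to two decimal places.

First mineral: 56.170 g Si in 231.052 g formula = 24.31 wt% Si.
Second mineral: 84.255 g Si in 268.662 g formula = 31.36 wt% Si.
24.31% − 31.36% gives a difference of -7.05 percentage points.

-7.05 percentage points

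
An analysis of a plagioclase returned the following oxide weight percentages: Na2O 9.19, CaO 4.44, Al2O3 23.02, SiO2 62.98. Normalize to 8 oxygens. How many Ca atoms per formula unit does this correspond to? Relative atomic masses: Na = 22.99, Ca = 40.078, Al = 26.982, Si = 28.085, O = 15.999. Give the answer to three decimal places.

0.211 Ca apfu

9.19 wt% Na2O ÷ 61.979 g/mol = 0.14828 mol, giving 0.29656 Na and 0.14828 O.
4.44 wt% CaO ÷ 56.077 g/mol = 0.07918 mol, giving 0.07918 Ca and 0.07918 O.
23.02 wt% Al2O3 ÷ 101.961 g/mol = 0.22577 mol, giving 0.45154 Al and 0.67731 O.
62.98 wt% SiO2 ÷ 60.083 g/mol = 1.04822 mol, giving 1.04822 Si and 2.09644 O.
Oxygen sums to 3.00121; scaling by 8/3.00121 = 2.66559 puts the formula on 8 O.
Ca: 0.07918 × 2.66559 = 0.211 atoms per formula unit.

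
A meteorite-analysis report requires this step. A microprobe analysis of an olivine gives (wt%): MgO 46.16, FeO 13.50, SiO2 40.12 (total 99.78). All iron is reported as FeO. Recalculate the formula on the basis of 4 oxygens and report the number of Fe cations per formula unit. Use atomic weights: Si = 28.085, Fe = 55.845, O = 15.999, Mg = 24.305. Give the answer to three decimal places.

0.282 Fe apfu

MgO (M=40.304): mol = 1.14530; Mg = 1.14530, O = 1.14530.
FeO (M=71.844): mol = 0.18791; Fe = 0.18791, O = 0.18791.
SiO2 (M=60.083): mol = 0.66774; Si = 0.66774, O = 1.33548.
ΣO = 2.66869; factor = 4/ΣO = 1.49886.
Fe apfu = 0.18791 × 1.49886 = 0.282.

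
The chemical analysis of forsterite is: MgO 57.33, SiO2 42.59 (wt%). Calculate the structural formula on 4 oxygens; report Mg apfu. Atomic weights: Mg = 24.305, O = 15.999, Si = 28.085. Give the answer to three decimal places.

2.003 Mg apfu

MgO: 57.33/40.304 = 1.42244 mol → 1.42244 mol Mg, 1.42244 mol O.
SiO2: 42.59/60.083 = 0.70885 mol → 0.70885 mol Si, 1.41770 mol O.
Total oxygen = 2.84014 mol. Normalization factor = 4/2.84014 = 1.40838.
Mg per 4 O = 1.42244 × 1.40838 = 2.003.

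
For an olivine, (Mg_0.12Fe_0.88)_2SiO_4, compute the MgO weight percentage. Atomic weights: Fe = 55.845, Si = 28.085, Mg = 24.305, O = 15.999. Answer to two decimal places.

4.93 wt%

Molar mass of (Mg_0.12Fe_0.88)_2SiO_4 = 0.24×24.305 + 1.76×55.845 + 1×28.085 + 4×15.999 = 196.201 g/mol.
Each formula unit contains 0.24 Mg, equivalent to 0.24/1 = 0.2400 mol MgO.
M(MgO) = 1×24.305 + 1×15.999 = 40.304 g/mol.
Mass of MgO per formula unit = 0.2400 × 40.304 = 9.673 g.
MgO wt% = 9.673 / 196.201 × 100 = 4.93%.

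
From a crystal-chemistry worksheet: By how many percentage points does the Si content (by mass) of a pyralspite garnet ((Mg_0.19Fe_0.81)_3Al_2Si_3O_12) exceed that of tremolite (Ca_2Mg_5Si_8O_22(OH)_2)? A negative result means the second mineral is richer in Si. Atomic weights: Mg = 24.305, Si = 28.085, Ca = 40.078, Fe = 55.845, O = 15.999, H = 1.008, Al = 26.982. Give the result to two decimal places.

First mineral: 84.255 g Si in 479.764 g formula = 17.56 wt% Si.
Second mineral: 224.680 g Si in 812.353 g formula = 27.66 wt% Si.
17.56% − 27.66% gives a difference of -10.10 percentage points.

-10.10 percentage points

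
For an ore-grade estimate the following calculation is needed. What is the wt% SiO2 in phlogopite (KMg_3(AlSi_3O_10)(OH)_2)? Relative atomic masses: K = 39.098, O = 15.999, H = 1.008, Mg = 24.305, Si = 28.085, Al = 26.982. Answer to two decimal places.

43.20 wt%

Molar mass of KMg_3(AlSi_3O_10)(OH)_2 = 1·39.098 + 3·24.305 + 1·26.982 + 3·28.085 + 12·15.999 + 2·1.008 = 417.254 g/mol.
Each formula unit contains 3 Si, equivalent to 3/1 = 3.0000 mol SiO2.
M(SiO2) = 1×28.085 + 2×15.999 = 60.083 g/mol.
Mass of SiO2 per formula unit = 3.0000 × 60.083 = 180.249 g.
SiO2 wt% = 180.249 / 417.254 × 100 = 43.20%.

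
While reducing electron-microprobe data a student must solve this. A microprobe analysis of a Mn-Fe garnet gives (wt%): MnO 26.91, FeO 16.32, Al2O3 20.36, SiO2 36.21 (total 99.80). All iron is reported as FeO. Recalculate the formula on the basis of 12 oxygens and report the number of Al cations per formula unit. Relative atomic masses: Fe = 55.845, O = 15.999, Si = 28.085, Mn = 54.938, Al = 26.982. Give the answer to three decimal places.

1.988 Al apfu

MnO (M=70.937): mol = 0.37935; Mn = 0.37935, O = 0.37935.
FeO (M=71.844): mol = 0.22716; Fe = 0.22716, O = 0.22716.
Al2O3 (M=101.961): mol = 0.19968; Al = 0.39936, O = 0.59904.
SiO2 (M=60.083): mol = 0.60267; Si = 0.60267, O = 1.20534.
ΣO = 2.41089; factor = 12/ΣO = 4.97741.
Al apfu = 0.39936 × 4.97741 = 1.988.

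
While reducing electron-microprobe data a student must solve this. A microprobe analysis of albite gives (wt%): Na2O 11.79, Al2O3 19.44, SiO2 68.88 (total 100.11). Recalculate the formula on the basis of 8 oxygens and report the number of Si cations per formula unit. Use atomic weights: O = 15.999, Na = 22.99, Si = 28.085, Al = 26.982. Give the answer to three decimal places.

11.79 wt% Na2O ÷ 61.979 g/mol = 0.19023 mol, giving 0.38046 Na and 0.19023 O.
19.44 wt% Al2O3 ÷ 101.961 g/mol = 0.19066 mol, giving 0.38132 Al and 0.57198 O.
68.88 wt% SiO2 ÷ 60.083 g/mol = 1.14641 mol, giving 1.14641 Si and 2.29282 O.
Oxygen sums to 3.05503; scaling by 8/3.05503 = 2.61863 puts the formula on 8 O.
Si: 1.14641 × 2.61863 = 3.002 atoms per formula unit.

3.002 Si apfu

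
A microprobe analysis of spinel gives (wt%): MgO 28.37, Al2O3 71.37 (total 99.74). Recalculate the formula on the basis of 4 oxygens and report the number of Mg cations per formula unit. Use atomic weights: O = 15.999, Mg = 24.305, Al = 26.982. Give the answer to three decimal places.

1.004 Mg apfu

MgO: 28.37/40.304 = 0.70390 mol → 0.70390 mol Mg, 0.70390 mol O.
Al2O3: 71.37/101.961 = 0.69997 mol → 1.39994 mol Al, 2.09991 mol O.
Total oxygen = 2.80381 mol. Normalization factor = 4/2.80381 = 1.42663.
Mg per 4 O = 0.70390 × 1.42663 = 1.004.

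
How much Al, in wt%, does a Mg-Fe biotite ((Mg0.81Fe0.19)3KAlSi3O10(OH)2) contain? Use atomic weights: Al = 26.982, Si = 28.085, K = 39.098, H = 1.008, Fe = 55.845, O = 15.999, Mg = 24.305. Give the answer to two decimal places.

6.20 wt%

Formula mass = 2.43·24.305 + 0.57·55.845 + 1·39.098 + 1·26.982 + 3·28.085 + 12·15.999 + 2·1.008 = 435.232 g/mol, of which 26.982 g is Al.
So Al makes up 26.982/435.232 = 0.0620 of the mass, i.e. 6.20%.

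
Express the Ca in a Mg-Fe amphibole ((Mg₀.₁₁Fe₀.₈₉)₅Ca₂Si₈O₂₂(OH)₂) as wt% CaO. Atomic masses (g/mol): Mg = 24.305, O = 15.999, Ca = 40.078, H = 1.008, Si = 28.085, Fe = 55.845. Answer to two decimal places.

11.77 wt%

Molar mass of (Mg₀.₁₁Fe₀.₈₉)₅Ca₂Si₈O₂₂(OH)₂ = 0.55·24.305 + 4.45·55.845 + 2·40.078 + 8·28.085 + 24·15.999 + 2·1.008 = 952.706 g/mol.
Each formula unit contains 2 Ca, equivalent to 2/1 = 2.0000 mol CaO.
M(CaO) = 1×40.078 + 1×15.999 = 56.077 g/mol.
Mass of CaO per formula unit = 2.0000 × 56.077 = 112.154 g.
CaO wt% = 112.154 / 952.706 × 100 = 11.77%.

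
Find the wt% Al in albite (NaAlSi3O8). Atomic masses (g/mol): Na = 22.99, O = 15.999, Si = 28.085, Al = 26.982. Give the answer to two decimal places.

Molar mass of NaAlSi3O8: 1×22.99 + 1×26.982 + 3×28.085 + 8×15.999 = 262.219 g/mol.
Mass of Al per formula unit: 1 × 26.982 = 26.982 g.
Weight fraction Al = 26.982 / 262.219 = 0.1029.

10.29 mass %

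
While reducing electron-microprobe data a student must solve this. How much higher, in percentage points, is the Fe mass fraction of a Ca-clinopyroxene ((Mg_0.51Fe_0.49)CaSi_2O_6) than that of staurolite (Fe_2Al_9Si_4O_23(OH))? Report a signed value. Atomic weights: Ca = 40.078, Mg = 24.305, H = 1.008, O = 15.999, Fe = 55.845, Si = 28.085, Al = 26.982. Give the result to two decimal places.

M((Mg_0.51Fe_0.49)CaSi_2O_6) = 232.002 g/mol, so wt% Fe = 27.364/232.002 × 100 = 11.79%.
M(Fe_2Al_9Si_4O_23(OH)) = 851.852 g/mol, so wt% Fe = 111.690/851.852 × 100 = 13.11%.
11.79 − 13.11 = -1.32 pp.

-1.32 percentage points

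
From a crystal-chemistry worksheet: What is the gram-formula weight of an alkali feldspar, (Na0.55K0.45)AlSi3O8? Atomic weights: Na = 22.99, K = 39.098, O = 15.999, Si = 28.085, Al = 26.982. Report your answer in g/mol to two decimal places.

269.47 g/mol

Na: 0.55 × 22.99 = 12.6445
K: 0.45 × 39.098 = 17.5941
Al: 1 × 26.982 = 26.9820
Si: 3 × 28.085 = 84.2550
O: 8 × 15.999 = 127.9920
Summing the contributions gives the formula mass.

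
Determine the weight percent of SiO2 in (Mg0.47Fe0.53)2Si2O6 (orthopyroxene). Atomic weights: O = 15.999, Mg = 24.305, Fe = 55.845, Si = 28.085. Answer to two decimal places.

51.31 wt%

M((Mg0.47Fe0.53)2Si2O6) = 234.206 g/mol; M(SiO2) = 60.083 g/mol.
Moles SiO2 per formula unit = 2 Si ÷ 1 = 2.0000.
SiO2 fraction = (2.0000 × 60.083) / 234.206 = 120.166/234.206 = 0.5131.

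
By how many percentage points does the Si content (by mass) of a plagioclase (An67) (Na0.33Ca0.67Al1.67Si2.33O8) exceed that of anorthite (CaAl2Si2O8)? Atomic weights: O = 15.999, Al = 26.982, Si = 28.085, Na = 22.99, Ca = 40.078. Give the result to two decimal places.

3.79 percentage points

First mineral: 65.438 g Si in 272.929 g formula = 23.98 wt% Si.
Second mineral: 56.170 g Si in 278.204 g formula = 20.19 wt% Si.
23.98% − 20.19% gives a difference of 3.79 percentage points.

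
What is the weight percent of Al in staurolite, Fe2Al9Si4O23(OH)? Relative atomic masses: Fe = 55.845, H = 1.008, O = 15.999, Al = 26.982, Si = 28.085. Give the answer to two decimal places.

28.51 weight percent

Molar mass of Fe2Al9Si4O23(OH): 2*55.845 + 9*26.982 + 4*28.085 + 24*15.999 + 1*1.008 = 851.852 g/mol.
Mass of Al per formula unit: 9 × 26.982 = 242.838 g.
Weight fraction Al = 242.838 / 851.852 = 0.2851.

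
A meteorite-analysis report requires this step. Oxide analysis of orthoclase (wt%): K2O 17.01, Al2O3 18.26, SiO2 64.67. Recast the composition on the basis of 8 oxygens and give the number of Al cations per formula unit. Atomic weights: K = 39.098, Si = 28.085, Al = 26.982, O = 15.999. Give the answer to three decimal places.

0.998 Al apfu

17.01 wt% K2O ÷ 94.195 g/mol = 0.18058 mol, giving 0.36116 K and 0.18058 O.
18.26 wt% Al2O3 ÷ 101.961 g/mol = 0.17909 mol, giving 0.35818 Al and 0.53727 O.
64.67 wt% SiO2 ÷ 60.083 g/mol = 1.07634 mol, giving 1.07634 Si and 2.15268 O.
Oxygen sums to 2.87053; scaling by 8/2.87053 = 2.78694 puts the formula on 8 O.
Al: 0.35818 × 2.78694 = 0.998 atoms per formula unit.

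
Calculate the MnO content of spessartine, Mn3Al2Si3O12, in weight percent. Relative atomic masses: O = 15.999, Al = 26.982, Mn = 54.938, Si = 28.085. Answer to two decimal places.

M(Mn3Al2Si3O12) = 495.021 g/mol; M(MnO) = 70.937 g/mol.
Moles MnO per formula unit = 3 Mn ÷ 1 = 3.0000.
MnO fraction = (3.0000 × 70.937) / 495.021 = 212.811/495.021 = 0.4299.

42.99 wt%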